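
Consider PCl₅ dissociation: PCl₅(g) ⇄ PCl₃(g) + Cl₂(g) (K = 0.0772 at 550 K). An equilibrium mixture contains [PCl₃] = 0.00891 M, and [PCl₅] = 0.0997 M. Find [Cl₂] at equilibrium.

[Cl₂] = 0.864 M

At equilibrium, K = [PCl₃]·[Cl₂] / [PCl₅] = 0.0772.
(0.00891)·([Cl₂]) / (0.0997) = 0.0772
[Cl₂] = 0.864 M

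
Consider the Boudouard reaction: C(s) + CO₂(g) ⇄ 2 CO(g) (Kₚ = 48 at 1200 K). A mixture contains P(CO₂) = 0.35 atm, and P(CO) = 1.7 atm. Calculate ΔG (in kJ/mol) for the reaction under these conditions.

(C is a pure solid — omitted from Qₚ.)
Qₚ = P(CO)² / P(CO₂) = (1.7)² / (0.35) = 8.26
ΔG = RT ln(Qₚ/Kₚ) = (8.314 J mol⁻¹ K⁻¹)(1200 K) × ln(8.26/48)
   = (9.977 kJ/mol)(-1.760) = -17.6 kJ/mol
ΔG < 0, so the forward reaction is spontaneous (proceeds forward).

ΔG = -17.6 kJ/mol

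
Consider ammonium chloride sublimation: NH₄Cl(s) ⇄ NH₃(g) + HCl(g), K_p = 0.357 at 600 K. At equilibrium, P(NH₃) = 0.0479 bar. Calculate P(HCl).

(NH₄Cl is a pure solid — omitted from K_p.)
At equilibrium, K_p = P(NH₃)·P(HCl) = 0.357.
(0.0479)·(P(HCl)) = 0.357
P(HCl) = 7.45 bar

P(HCl) = 7.45 bar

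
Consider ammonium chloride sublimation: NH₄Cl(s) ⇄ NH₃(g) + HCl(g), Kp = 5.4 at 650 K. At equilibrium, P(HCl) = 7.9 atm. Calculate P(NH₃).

P(NH₃) = 0.68 atm

(NH₄Cl is a pure solid — omitted from Kp.)
At equilibrium, Kp = P(NH₃)·P(HCl) = 5.4.
(P(NH₃))·(7.9) = 5.4
P(NH₃) = 0.684 = 0.68 atm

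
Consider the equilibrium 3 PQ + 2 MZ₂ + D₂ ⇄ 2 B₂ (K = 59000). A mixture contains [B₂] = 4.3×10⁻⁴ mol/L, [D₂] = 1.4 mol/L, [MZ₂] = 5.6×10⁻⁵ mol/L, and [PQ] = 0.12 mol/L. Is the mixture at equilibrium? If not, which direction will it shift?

no; Q < K, reaction proceeds forward

Q = [B₂]² / ([PQ]³·[MZ₂]²·[D₂]) = (4.3×10⁻⁴)² / ((0.12)³·(5.6×10⁻⁵)²·(1.4)) = 24000
Q = 24000 < K = 59000: net forward reaction.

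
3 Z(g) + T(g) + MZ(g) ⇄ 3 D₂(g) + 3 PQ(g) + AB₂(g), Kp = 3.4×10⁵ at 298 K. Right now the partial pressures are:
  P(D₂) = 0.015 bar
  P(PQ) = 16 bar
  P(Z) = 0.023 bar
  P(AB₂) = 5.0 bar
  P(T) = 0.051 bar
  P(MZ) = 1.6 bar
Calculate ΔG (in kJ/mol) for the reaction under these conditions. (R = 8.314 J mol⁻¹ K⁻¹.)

Qp = P(D₂)³·P(PQ)³·P(AB₂) / (P(Z)³·P(T)·P(MZ)) = (0.015)³·(16)³·(5.0) / ((0.023)³·(0.051)·(1.6)) = 69600
ΔG = RT ln(Qp/Kp) = (8.314 J mol⁻¹ K⁻¹)(298 K) × ln(69600/3.4×10⁵)
   = (2.478 kJ/mol)(-1.586) = -3.93 kJ/mol
ΔG < 0, so the forward reaction is spontaneous (proceeds forward).

ΔG = -3.93 kJ/mol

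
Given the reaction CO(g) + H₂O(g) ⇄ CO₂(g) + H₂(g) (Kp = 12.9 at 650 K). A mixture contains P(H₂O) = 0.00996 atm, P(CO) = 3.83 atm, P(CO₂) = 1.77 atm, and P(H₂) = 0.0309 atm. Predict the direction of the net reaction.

Qp = P(CO₂)·P(H₂) / (P(CO)·P(H₂O)) = (1.77)·(0.0309) / ((3.83)·(0.00996)) = 1.43
Qp = 1.43 < Kp = 12.9, so the forward reaction proceeds.

toward products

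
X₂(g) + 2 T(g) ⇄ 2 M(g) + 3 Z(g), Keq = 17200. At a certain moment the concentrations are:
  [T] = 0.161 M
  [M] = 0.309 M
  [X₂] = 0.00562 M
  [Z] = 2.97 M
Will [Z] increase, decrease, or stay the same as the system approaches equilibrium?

Q = [M]²·[Z]³ / ([X₂]·[T]²) = (0.309)²·(2.97)³ / ((0.00562)·(0.161)²) = 17200
Q = 17200 = Keq; the system is at equilibrium.

stay the same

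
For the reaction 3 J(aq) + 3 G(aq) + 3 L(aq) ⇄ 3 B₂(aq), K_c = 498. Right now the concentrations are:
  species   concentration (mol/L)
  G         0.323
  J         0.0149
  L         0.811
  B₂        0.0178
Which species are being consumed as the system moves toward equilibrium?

Q_c = [B₂]³ / ([J]³·[G]³·[L]³) = (0.0178)³ / ((0.0149)³·(0.323)³·(0.811)³) = 94.8
Q_c = 94.8 < K_c = 498: net forward reaction.

J, G, L (reactants)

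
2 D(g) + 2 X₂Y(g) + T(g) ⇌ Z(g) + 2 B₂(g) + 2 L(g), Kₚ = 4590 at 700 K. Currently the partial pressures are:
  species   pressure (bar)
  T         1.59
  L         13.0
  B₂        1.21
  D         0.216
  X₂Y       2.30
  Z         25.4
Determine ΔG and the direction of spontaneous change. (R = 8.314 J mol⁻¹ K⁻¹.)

Qₚ = P(Z)·P(B₂)²·P(L)² / (P(D)²·P(X₂Y)²·P(T)) = (25.4)·(1.21)²·(13.0)² / ((0.216)²·(2.30)²·(1.59)) = 16000
ΔG = RT ln(Qₚ/Kₚ) = (8.314 J mol⁻¹ K⁻¹)(700 K) × ln(16000/4590)
   = (5.820 kJ/mol)(1.249) = 7.27 kJ/mol
ΔG > 0, so the forward reaction is non-spontaneous (proceeds in reverse).

ΔG = 7.27 kJ/mol; the forward reaction is non-spontaneous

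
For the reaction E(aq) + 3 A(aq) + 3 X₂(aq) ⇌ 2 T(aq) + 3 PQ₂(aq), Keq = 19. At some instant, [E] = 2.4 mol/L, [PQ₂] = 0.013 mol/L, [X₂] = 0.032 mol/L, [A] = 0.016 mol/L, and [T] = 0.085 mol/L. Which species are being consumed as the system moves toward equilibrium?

T, PQ₂ (products)

Q = [T]²·[PQ₂]³ / ([E]·[A]³·[X₂]³) = (0.085)²·(0.013)³ / ((2.4)·(0.016)³·(0.032)³) = 49
Q = 49 > Keq = 19: net reverse reaction.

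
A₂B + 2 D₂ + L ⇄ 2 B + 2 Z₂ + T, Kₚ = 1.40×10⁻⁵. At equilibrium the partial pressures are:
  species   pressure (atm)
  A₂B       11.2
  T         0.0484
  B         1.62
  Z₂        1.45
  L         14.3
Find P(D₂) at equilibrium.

At equilibrium, Kₚ = P(B)²·P(Z₂)²·P(T) / (P(A₂B)·P(D₂)²·P(L)) = 1.40×10⁻⁵.
(1.62)²·(1.45)²·(0.0484) / ((11.2)·(P(D₂))²·(14.3)) = 1.40×10⁻⁵
P(D₂)² = 119 ⇒ P(D₂) = 10.9 atm

P(D₂) = 10.9 atm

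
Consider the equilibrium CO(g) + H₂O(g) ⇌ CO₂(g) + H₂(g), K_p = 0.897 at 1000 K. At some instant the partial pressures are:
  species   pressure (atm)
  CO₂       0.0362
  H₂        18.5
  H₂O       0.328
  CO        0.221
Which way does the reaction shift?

Q_p = P(CO₂)·P(H₂) / (P(CO)·P(H₂O)) = (0.0362)·(18.5) / ((0.221)·(0.328)) = 9.24
Q_p = 9.24 > K_p = 0.897, so the reverse reaction proceeds.

to the left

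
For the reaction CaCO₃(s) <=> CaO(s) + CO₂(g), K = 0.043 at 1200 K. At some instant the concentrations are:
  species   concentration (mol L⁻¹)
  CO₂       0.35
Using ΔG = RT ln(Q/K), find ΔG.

(CaCO₃, CaO are pure solids — omitted from Q.)
Q = [CO₂] = 0.350
ΔG = RT ln(Q/K) = (8.314 J mol⁻¹ K⁻¹)(1200 K) × ln(0.350/0.043)
   = (9.977 kJ/mol)(2.097) = 20.9 kJ/mol
ΔG > 0, so the forward reaction is non-spontaneous (proceeds in reverse).

ΔG = 20.9 kJ/mol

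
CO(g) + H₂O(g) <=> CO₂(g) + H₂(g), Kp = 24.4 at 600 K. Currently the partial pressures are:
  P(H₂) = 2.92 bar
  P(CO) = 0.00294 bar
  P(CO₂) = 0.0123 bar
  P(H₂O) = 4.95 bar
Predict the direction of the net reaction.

Qp = P(CO₂)·P(H₂) / (P(CO)·P(H₂O)) = (0.0123)·(2.92) / ((0.00294)·(4.95)) = 2.47
Qp = 2.47 < Kp = 24.4, so the forward reaction proceeds.

toward products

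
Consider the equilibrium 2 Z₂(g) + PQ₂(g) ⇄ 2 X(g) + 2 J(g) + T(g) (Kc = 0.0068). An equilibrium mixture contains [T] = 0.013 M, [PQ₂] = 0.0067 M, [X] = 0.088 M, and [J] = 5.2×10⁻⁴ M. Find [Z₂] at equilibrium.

At equilibrium, Kc = [X]²·[J]²·[T] / ([Z₂]²·[PQ₂]) = 0.0068.
(0.088)²·(5.2×10⁻⁴)²·(0.013) / (([Z₂])²·(0.0067)) = 0.0068
[Z₂]² = 5.97×10⁻⁷ ⇒ [Z₂] = 7.7×10⁻⁴ M

[Z₂] = 7.7×10⁻⁴ M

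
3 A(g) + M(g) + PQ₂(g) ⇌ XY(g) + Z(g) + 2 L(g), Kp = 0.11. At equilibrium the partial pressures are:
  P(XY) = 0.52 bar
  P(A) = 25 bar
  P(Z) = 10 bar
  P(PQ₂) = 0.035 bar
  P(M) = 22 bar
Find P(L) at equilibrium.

At equilibrium, Kp = P(XY)·P(Z)·P(L)² / (P(A)³·P(M)·P(PQ₂)) = 0.11.
(0.52)·(10)·(P(L))² / ((25)³·(22)·(0.035)) = 0.11
P(L)² = 255 ⇒ P(L) = 16 bar

P(L) = 16 bar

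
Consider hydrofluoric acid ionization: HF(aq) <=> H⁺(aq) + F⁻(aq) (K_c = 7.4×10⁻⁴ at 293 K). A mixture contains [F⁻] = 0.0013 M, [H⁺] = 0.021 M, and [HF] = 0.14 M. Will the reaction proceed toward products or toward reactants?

toward products

Q_c = [H⁺]·[F⁻] / [HF] = (0.021)·(0.0013) / (0.14) = 2.0×10⁻⁴
Q_c = 2.0×10⁻⁴ < K_c = 7.4×10⁻⁴, so the forward reaction proceeds.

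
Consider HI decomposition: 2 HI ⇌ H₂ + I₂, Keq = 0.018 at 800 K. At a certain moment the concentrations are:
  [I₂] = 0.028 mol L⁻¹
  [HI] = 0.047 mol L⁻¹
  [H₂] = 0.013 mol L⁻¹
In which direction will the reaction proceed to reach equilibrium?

toward reactants

Q = [H₂]·[I₂] / [HI]² = (0.013)·(0.028) / (0.047)² = 0.16
Q = 0.16 > Keq = 0.018, so the reverse reaction proceeds.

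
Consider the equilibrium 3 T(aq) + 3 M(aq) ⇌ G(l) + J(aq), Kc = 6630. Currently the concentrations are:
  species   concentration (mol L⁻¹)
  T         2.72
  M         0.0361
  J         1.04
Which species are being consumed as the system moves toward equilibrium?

(G is a pure liquid — omitted from Qc.)
Qc = [J] / ([T]³·[M]³) = (1.04) / ((2.72)³·(0.0361)³) = 1100
Qc = 1100 < Kc = 6630: net forward reaction.

T, M (reactants)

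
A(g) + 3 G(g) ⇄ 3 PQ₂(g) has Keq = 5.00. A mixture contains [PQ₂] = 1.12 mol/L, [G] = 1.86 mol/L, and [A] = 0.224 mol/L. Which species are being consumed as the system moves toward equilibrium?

Q = [PQ₂]³ / ([A]·[G]³) = (1.12)³ / ((0.224)·(1.86)³) = 0.975
Q = 0.975 < Keq = 5.00: net forward reaction.

A, G (reactants)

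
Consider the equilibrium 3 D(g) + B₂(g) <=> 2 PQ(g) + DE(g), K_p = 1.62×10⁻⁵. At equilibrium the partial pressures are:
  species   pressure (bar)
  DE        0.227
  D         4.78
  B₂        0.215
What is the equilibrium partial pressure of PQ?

P(PQ) = 0.0409 bar

At equilibrium, K_p = P(PQ)²·P(DE) / (P(D)³·P(B₂)) = 1.62×10⁻⁵.
(P(PQ))²·(0.227) / ((4.78)³·(0.215)) = 1.62×10⁻⁵
P(PQ)² = 0.00168 ⇒ P(PQ) = 0.0409 bar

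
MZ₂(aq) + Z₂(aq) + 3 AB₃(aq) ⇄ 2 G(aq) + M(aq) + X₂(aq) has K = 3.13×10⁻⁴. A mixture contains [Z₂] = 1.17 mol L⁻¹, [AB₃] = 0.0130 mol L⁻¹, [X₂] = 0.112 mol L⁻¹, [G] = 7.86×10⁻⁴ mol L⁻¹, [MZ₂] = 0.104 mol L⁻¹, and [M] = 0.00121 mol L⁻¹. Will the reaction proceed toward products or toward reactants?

neither direction; the system is at equilibrium

Q = [G]²·[M]·[X₂] / ([MZ₂]·[Z₂]·[AB₃]³) = (7.86×10⁻⁴)²·(0.00121)·(0.112) / ((0.104)·(1.17)·(0.0130)³) = 3.13×10⁻⁴
Q = 3.13×10⁻⁴ = K, so the system is already at equilibrium.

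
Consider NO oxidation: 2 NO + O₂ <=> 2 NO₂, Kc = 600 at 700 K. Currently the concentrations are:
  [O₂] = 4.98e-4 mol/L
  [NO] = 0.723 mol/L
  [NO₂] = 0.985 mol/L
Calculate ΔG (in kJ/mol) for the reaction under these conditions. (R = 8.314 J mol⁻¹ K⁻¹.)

ΔG = 10.6 kJ/mol

Qc = [NO₂]² / ([NO]²·[O₂]) = (0.985)² / ((0.723)²·(4.98e-4)) = 3730
ΔG = RT ln(Qc/Kc) = (8.314 J mol⁻¹ K⁻¹)(700 K) × ln(3730/600)
   = (5.820 kJ/mol)(1.827) = 10.6 kJ/mol
ΔG > 0, so the forward reaction is non-spontaneous (proceeds in reverse).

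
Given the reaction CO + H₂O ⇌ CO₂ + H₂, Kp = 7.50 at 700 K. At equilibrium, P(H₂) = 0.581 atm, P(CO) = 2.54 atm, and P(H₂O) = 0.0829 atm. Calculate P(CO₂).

P(CO₂) = 2.72 atm

At equilibrium, Kp = P(CO₂)·P(H₂) / (P(CO)·P(H₂O)) = 7.50.
(P(CO₂))·(0.581) / ((2.54)·(0.0829)) = 7.50
P(CO₂) = 2.72 atm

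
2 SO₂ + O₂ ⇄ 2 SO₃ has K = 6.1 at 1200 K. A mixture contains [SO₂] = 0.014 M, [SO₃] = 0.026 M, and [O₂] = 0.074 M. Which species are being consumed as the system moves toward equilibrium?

SO₃ (products)

Q = [SO₃]² / ([SO₂]²·[O₂]) = (0.026)² / ((0.014)²·(0.074)) = 47
Q = 47 > K = 6.1: net reverse reaction.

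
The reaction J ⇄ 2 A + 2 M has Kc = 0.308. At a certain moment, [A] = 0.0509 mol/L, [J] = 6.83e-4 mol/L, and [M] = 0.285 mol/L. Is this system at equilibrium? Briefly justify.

Qc = [A]²·[M]² / [J] = (0.0509)²·(0.285)² / (6.83e-4) = 0.308
Qc = 0.308 = Kc; the system is at equilibrium.

yes, at equilibrium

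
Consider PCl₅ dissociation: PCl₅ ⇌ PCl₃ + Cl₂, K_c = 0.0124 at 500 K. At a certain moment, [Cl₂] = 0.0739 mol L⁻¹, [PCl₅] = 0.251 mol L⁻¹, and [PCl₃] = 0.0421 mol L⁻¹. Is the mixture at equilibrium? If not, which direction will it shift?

Q_c = [PCl₃]·[Cl₂] / [PCl₅] = (0.0421)·(0.0739) / (0.251) = 0.0124
Q_c = 0.0124 = K_c; the system is at equilibrium.

yes, at equilibrium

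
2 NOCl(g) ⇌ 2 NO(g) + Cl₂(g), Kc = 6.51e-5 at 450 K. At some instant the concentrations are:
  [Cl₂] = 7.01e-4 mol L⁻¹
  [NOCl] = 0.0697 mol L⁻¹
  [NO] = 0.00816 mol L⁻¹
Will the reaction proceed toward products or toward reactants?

Qc = [NO]²·[Cl₂] / [NOCl]² = (0.00816)²·(7.01e-4) / (0.0697)² = 9.61e-6
Qc = 9.61e-6 < Kc = 6.51e-5, so the forward reaction proceeds.

toward products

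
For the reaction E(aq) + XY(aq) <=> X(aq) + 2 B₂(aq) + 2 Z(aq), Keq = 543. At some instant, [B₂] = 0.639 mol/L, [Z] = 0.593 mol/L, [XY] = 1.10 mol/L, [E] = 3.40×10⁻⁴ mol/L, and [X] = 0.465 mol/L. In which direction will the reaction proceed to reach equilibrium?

Q = [X]·[B₂]²·[Z]² / ([E]·[XY]) = (0.465)·(0.639)²·(0.593)² / ((3.40×10⁻⁴)·(1.10)) = 179
Q = 179 < Keq = 543, so the forward reaction proceeds.

in the forward direction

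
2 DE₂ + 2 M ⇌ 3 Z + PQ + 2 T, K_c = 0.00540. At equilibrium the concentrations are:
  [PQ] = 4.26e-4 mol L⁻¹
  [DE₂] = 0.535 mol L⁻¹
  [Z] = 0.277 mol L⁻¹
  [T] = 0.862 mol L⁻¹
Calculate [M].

[M] = 0.0660 mol L⁻¹

At equilibrium, K_c = [Z]³·[PQ]·[T]² / ([DE₂]²·[M]²) = 0.00540.
(0.277)³·(4.26e-4)·(0.862)² / ((0.535)²·([M])²) = 0.00540
[M]² = 0.00435 ⇒ [M] = 0.0660 mol L⁻¹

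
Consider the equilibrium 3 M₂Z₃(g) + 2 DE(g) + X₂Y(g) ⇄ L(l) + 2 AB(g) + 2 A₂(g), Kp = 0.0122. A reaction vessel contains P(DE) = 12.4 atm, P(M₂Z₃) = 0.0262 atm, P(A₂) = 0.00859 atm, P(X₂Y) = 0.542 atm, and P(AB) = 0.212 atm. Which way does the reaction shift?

in the forward direction

(L is a pure liquid — omitted from Qp.)
Qp = P(AB)²·P(A₂)² / (P(M₂Z₃)³·P(DE)²·P(X₂Y)) = (0.212)²·(0.00859)² / ((0.0262)³·(12.4)²·(0.542)) = 0.00221
Qp = 0.00221 < Kp = 0.0122, so the forward reaction proceeds.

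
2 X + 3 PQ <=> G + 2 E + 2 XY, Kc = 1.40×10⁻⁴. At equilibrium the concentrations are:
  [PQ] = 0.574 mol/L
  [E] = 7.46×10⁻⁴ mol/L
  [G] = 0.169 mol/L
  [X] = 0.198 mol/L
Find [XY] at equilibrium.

At equilibrium, Kc = [G]·[E]²·[XY]² / ([X]²·[PQ]³) = 1.40×10⁻⁴.
(0.169)·(7.46×10⁻⁴)²·([XY])² / ((0.198)²·(0.574)³) = 1.40×10⁻⁴
[XY]² = 11.0 ⇒ [XY] = 3.32 mol/L

[XY] = 3.32 mol/L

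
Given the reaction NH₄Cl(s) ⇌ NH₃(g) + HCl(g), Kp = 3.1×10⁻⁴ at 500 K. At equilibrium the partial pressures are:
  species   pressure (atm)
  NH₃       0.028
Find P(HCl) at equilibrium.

P(HCl) = 0.011 atm

(NH₄Cl is a pure solid — omitted from Kp.)
At equilibrium, Kp = P(NH₃)·P(HCl) = 3.1×10⁻⁴.
(0.028)·(P(HCl)) = 3.1×10⁻⁴
P(HCl) = 0.0111 = 0.011 atm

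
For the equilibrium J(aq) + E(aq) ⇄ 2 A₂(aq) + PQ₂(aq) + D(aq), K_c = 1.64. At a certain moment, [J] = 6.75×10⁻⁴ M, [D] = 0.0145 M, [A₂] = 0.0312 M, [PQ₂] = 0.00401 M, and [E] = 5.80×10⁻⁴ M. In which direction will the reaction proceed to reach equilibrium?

forward (toward products)

Q_c = [A₂]²·[PQ₂]·[D] / ([J]·[E]) = (0.0312)²·(0.00401)·(0.0145) / ((6.75×10⁻⁴)·(5.80×10⁻⁴)) = 0.145
Q_c = 0.145 < K_c = 1.64, so the forward reaction proceeds.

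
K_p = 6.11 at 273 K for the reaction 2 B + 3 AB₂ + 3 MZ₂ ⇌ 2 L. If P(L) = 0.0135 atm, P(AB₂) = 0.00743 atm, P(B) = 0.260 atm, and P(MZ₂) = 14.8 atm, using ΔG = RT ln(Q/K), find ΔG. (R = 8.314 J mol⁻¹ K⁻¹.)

ΔG = -2.50 kJ/mol

Q_p = P(L)² / (P(B)²·P(AB₂)³·P(MZ₂)³) = (0.0135)² / ((0.260)²·(0.00743)³·(14.8)³) = 2.03
ΔG = RT ln(Q_p/K_p) = (8.314 J mol⁻¹ K⁻¹)(273 K) × ln(2.03/6.11)
   = (2.270 kJ/mol)(-1.102) = -2.50 kJ/mol
ΔG < 0, so the forward reaction is spontaneous (proceeds forward).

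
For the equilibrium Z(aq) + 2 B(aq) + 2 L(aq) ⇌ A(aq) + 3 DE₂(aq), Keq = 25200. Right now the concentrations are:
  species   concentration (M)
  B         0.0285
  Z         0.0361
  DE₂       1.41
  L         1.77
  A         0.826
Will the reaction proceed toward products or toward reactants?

neither direction; the system is at equilibrium

Q = [A]·[DE₂]³ / ([Z]·[B]²·[L]²) = (0.826)·(1.41)³ / ((0.0361)·(0.0285)²·(1.77)²) = 25200
Q = 25200 = Keq, so the system is already at equilibrium.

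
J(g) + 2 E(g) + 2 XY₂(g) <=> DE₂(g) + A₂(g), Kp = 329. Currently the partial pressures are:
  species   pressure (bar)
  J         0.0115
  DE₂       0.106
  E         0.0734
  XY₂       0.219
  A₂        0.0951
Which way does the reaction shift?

reverse (toward reactants)

Qp = P(DE₂)·P(A₂) / (P(J)·P(E)²·P(XY₂)²) = (0.106)·(0.0951) / ((0.0115)·(0.0734)²·(0.219)²) = 3390
Qp = 3390 > Kp = 329, so the reverse reaction proceeds.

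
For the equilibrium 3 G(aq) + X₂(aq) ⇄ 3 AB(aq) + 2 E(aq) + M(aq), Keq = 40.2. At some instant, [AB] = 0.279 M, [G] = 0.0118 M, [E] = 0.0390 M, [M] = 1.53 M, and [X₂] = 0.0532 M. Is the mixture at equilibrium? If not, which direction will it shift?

Q = [AB]³·[E]²·[M] / ([G]³·[X₂]) = (0.279)³·(0.0390)²·(1.53) / ((0.0118)³·(0.0532)) = 578
Q = 578 > Keq = 40.2: net reverse reaction.

no; Q > K, reaction proceeds in reverse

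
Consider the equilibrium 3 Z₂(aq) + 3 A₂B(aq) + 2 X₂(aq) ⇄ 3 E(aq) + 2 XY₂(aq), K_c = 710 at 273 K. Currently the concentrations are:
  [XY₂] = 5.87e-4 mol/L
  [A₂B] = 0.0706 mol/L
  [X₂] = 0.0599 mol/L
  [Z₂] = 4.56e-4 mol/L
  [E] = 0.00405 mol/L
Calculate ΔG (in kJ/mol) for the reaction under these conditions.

ΔG = -2.98 kJ/mol

Q_c = [E]³·[XY₂]² / ([Z₂]³·[A₂B]³·[X₂]²) = (0.00405)³·(5.87e-4)² / ((4.56e-4)³·(0.0706)³·(0.0599)²) = 191
ΔG = RT ln(Q_c/K_c) = (8.314 J mol⁻¹ K⁻¹)(273 K) × ln(191/710)
   = (2.270 kJ/mol)(-1.313) = -2.98 kJ/mol
ΔG < 0, so the forward reaction is spontaneous (proceeds forward).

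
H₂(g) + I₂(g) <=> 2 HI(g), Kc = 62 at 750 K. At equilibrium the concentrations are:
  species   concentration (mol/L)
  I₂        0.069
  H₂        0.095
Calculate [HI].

At equilibrium, Kc = [HI]² / ([H₂]·[I₂]) = 62.
([HI])² / ((0.095)·(0.069)) = 62
[HI]² = 0.406 ⇒ [HI] = 0.64 mol/L

[HI] = 0.64 mol/L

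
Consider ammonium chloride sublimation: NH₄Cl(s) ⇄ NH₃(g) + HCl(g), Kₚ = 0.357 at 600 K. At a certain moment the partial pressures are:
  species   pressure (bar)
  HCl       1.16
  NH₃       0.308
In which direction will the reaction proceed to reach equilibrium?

neither direction; the system is at equilibrium

(NH₄Cl is a pure solid — omitted from Qₚ.)
Qₚ = P(NH₃)·P(HCl) = (0.308)·(1.16) = 0.357
Qₚ = 0.357 = Kₚ, so the system is already at equilibrium.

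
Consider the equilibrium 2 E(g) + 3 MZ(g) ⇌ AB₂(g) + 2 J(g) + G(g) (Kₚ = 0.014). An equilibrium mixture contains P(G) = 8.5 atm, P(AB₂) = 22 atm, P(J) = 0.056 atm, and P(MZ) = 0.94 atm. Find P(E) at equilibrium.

P(E) = 7.1 atm

At equilibrium, Kₚ = P(AB₂)·P(J)²·P(G) / (P(E)²·P(MZ)³) = 0.014.
(22)·(0.056)²·(8.5) / ((P(E))²·(0.94)³) = 0.014
P(E)² = 50.4 ⇒ P(E) = 7.1 atm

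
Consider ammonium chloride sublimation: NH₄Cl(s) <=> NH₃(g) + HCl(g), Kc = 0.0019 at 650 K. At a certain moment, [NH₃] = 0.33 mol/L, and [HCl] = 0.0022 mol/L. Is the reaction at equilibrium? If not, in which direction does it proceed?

toward products

(NH₄Cl is a pure solid — omitted from Qc.)
Qc = [NH₃]·[HCl] = (0.33)·(0.0022) = 7.3×10⁻⁴
Qc = 7.3×10⁻⁴ < Kc = 0.0019, so the forward reaction proceeds.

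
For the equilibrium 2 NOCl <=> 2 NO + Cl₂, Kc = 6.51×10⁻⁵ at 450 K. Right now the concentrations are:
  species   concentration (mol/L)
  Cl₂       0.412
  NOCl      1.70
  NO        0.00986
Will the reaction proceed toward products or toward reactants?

forward (toward products)

Qc = [NO]²·[Cl₂] / [NOCl]² = (0.00986)²·(0.412) / (1.70)² = 1.39×10⁻⁵
Qc = 1.39×10⁻⁵ < Kc = 6.51×10⁻⁵, so the forward reaction proceeds.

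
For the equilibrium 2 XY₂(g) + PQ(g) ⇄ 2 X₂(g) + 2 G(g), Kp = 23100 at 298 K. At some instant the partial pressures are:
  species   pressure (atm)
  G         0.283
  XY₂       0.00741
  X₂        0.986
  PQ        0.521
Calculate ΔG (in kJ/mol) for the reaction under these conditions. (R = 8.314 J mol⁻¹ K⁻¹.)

ΔG = -5.30 kJ/mol

Qp = P(X₂)²·P(G)² / (P(XY₂)²·P(PQ)) = (0.986)²·(0.283)² / ((0.00741)²·(0.521)) = 2720
ΔG = RT ln(Qp/Kp) = (8.314 J mol⁻¹ K⁻¹)(298 K) × ln(2720/23100)
   = (2.478 kJ/mol)(-2.139) = -5.30 kJ/mol
ΔG < 0, so the forward reaction is spontaneous (proceeds forward).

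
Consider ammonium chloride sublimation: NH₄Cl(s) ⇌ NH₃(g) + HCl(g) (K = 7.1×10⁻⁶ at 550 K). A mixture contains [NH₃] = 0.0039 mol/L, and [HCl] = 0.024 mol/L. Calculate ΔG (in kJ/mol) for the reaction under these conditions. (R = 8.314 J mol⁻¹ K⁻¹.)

ΔG = 11.8 kJ/mol

(NH₄Cl is a pure solid — omitted from Q.)
Q = [NH₃]·[HCl] = (0.0039)·(0.024) = 9.36×10⁻⁵
ΔG = RT ln(Q/K) = (8.314 J mol⁻¹ K⁻¹)(550 K) × ln(9.36×10⁻⁵/7.1×10⁻⁶)
   = (4.573 kJ/mol)(2.579) = 11.8 kJ/mol
ΔG > 0, so the forward reaction is non-spontaneous (proceeds in reverse).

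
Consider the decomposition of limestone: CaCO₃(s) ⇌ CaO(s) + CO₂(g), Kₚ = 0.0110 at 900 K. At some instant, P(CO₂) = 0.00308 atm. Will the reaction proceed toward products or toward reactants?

in the forward direction

(CaCO₃, CaO are pure solids — omitted from Qₚ.)
Qₚ = P(CO₂) = 0.00308
Qₚ = 0.00308 < Kₚ = 0.0110, so the forward reaction proceeds.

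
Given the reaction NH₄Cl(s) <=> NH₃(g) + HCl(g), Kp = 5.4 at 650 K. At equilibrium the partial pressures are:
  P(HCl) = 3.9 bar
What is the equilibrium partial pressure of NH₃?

(NH₄Cl is a pure solid — omitted from Kp.)
At equilibrium, Kp = P(NH₃)·P(HCl) = 5.4.
(P(NH₃))·(3.9) = 5.4
P(NH₃) = 1.38 = 1.4 bar

P(NH₃) = 1.4 bar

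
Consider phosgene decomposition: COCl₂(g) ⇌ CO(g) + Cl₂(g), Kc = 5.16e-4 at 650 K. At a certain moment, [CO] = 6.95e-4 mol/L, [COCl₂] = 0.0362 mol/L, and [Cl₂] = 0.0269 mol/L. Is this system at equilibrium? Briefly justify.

yes, at equilibrium

Qc = [CO]·[Cl₂] / [COCl₂] = (6.95e-4)·(0.0269) / (0.0362) = 5.16e-4
Qc = 5.16e-4 = Kc; the system is at equilibrium.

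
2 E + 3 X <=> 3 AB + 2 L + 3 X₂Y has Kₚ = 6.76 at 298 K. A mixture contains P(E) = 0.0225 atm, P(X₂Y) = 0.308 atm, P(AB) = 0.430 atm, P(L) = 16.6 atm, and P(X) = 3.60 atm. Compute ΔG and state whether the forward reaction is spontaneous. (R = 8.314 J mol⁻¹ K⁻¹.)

Qₚ = P(AB)³·P(L)²·P(X₂Y)³ / (P(E)²·P(X)³) = (0.430)³·(16.6)²·(0.308)³ / ((0.0225)²·(3.60)³) = 27.1
ΔG = RT ln(Qₚ/Kₚ) = (8.314 J mol⁻¹ K⁻¹)(298 K) × ln(27.1/6.76)
   = (2.478 kJ/mol)(1.389) = 3.44 kJ/mol
ΔG > 0, so the forward reaction is non-spontaneous (proceeds in reverse).

ΔG = 3.44 kJ/mol; the forward reaction is non-spontaneous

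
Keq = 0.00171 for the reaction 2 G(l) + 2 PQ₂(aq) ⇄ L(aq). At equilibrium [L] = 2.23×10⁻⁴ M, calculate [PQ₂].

[PQ₂] = 0.361 M

(G is a pure liquid — omitted from Keq.)
At equilibrium, Keq = [L] / [PQ₂]² = 0.00171.
(2.23×10⁻⁴) / ([PQ₂])² = 0.00171
[PQ₂]² = 0.130 ⇒ [PQ₂] = 0.361 M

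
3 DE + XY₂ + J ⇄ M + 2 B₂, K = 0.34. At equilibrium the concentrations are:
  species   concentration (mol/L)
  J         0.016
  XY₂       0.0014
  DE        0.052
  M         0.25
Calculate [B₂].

At equilibrium, K = [M]·[B₂]² / ([DE]³·[XY₂]·[J]) = 0.34.
(0.25)·([B₂])² / ((0.052)³·(0.0014)·(0.016)) = 0.34
[B₂]² = 4.28×10⁻⁹ ⇒ [B₂] = 6.5×10⁻⁵ mol/L

[B₂] = 6.5×10⁻⁵ mol/L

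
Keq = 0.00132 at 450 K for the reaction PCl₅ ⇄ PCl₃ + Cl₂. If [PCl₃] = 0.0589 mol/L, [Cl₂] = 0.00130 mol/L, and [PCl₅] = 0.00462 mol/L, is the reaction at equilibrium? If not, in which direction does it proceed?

Q = [PCl₃]·[Cl₂] / [PCl₅] = (0.0589)·(0.00130) / (0.00462) = 0.0166
Q = 0.0166 > Keq = 0.00132, so the reverse reaction proceeds.

in the reverse direction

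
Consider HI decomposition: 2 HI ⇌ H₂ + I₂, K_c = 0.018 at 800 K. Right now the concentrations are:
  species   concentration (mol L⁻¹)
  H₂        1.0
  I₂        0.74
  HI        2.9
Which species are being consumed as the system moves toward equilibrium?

H₂, I₂ (products)

Q_c = [H₂]·[I₂] / [HI]² = (1.0)·(0.74) / (2.9)² = 0.088
Q_c = 0.088 > K_c = 0.018: net reverse reaction.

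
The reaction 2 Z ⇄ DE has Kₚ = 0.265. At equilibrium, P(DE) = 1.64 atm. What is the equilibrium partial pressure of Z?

At equilibrium, Kₚ = P(DE) / P(Z)² = 0.265.
(1.64) / (P(Z))² = 0.265
P(Z)² = 6.19 ⇒ P(Z) = 2.49 atm

P(Z) = 2.49 atm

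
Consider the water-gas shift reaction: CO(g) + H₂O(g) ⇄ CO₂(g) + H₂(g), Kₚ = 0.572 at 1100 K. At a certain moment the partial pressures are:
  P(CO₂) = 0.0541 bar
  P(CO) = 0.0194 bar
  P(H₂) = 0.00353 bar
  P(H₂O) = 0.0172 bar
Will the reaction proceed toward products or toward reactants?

no net change (already at equilibrium)

Qₚ = P(CO₂)·P(H₂) / (P(CO)·P(H₂O)) = (0.0541)·(0.00353) / ((0.0194)·(0.0172)) = 0.572
Qₚ = 0.572 = Kₚ, so the system is already at equilibrium.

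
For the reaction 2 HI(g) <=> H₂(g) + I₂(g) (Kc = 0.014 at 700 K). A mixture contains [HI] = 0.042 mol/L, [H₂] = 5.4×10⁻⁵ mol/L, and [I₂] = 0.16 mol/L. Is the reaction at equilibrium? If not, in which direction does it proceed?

to the right

Qc = [H₂]·[I₂] / [HI]² = (5.4×10⁻⁵)·(0.16) / (0.042)² = 0.0049
Qc = 0.0049 < Kc = 0.014, so the forward reaction proceeds.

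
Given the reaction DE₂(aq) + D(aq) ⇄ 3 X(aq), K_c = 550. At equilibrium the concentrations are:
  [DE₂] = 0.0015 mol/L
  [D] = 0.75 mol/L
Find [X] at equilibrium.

At equilibrium, K_c = [X]³ / ([DE₂]·[D]) = 550.
([X])³ / ((0.0015)·(0.75)) = 550
[X]³ = 0.619 ⇒ [X] = 0.85 mol/L

[X] = 0.85 mol/L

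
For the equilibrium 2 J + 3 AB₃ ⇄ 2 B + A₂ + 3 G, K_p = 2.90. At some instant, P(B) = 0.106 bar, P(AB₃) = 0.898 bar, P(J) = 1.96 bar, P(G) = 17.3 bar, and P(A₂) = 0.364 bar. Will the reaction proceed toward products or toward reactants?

toward reactants

Q_p = P(B)²·P(A₂)·P(G)³ / (P(J)²·P(AB₃)³) = (0.106)²·(0.364)·(17.3)³ / ((1.96)²·(0.898)³) = 7.61
Q_p = 7.61 > K_p = 2.90, so the reverse reaction proceeds.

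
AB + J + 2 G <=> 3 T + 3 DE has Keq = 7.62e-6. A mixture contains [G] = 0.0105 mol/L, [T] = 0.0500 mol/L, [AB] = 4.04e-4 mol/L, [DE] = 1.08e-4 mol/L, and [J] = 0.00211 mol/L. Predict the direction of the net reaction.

Q = [T]³·[DE]³ / ([AB]·[J]·[G]²) = (0.0500)³·(1.08e-4)³ / ((4.04e-4)·(0.00211)·(0.0105)²) = 1.68e-6
Q = 1.68e-6 < Keq = 7.62e-6, so the forward reaction proceeds.

in the forward direction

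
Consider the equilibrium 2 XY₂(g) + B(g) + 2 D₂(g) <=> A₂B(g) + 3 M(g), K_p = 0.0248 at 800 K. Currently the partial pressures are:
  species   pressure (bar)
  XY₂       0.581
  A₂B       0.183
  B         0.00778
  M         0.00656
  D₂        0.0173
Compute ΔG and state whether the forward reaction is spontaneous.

Q_p = P(A₂B)·P(M)³ / (P(XY₂)²·P(B)·P(D₂)²) = (0.183)·(0.00656)³ / ((0.581)²·(0.00778)·(0.0173)²) = 0.0657
ΔG = RT ln(Q_p/K_p) = (8.314 J mol⁻¹ K⁻¹)(800 K) × ln(0.0657/0.0248)
   = (6.651 kJ/mol)(0.9743) = 6.48 kJ/mol
ΔG > 0, so the forward reaction is non-spontaneous (proceeds in reverse).

ΔG = 6.48 kJ/mol; the forward reaction is non-spontaneous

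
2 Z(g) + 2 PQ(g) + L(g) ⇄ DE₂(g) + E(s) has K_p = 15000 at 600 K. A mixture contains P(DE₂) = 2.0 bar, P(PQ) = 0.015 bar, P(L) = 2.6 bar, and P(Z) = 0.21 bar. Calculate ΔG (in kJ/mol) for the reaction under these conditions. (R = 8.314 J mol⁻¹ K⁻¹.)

(E is a pure solid — omitted from Q_p.)
Q_p = P(DE₂) / (P(Z)²·P(PQ)²·P(L)) = (2.0) / ((0.21)²·(0.015)²·(2.6)) = 77500
ΔG = RT ln(Q_p/K_p) = (8.314 J mol⁻¹ K⁻¹)(600 K) × ln(77500/15000)
   = (4.988 kJ/mol)(1.642) = 8.19 kJ/mol
ΔG > 0, so the forward reaction is non-spontaneous (proceeds in reverse).

ΔG = 8.19 kJ/mol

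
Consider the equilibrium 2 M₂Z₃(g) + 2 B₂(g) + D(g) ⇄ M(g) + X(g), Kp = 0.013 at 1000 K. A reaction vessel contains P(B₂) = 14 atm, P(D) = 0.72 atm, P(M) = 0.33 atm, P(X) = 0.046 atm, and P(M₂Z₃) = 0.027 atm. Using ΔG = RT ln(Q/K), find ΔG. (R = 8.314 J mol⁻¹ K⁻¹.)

ΔG = 20.2 kJ/mol

Qp = P(M)·P(X) / (P(M₂Z₃)²·P(B₂)²·P(D)) = (0.33)·(0.046) / ((0.027)²·(14)²·(0.72)) = 0.148
ΔG = RT ln(Qp/Kp) = (8.314 J mol⁻¹ K⁻¹)(1000 K) × ln(0.148/0.013)
   = (8.314 kJ/mol)(2.432) = 20.2 kJ/mol
ΔG > 0, so the forward reaction is non-spontaneous (proceeds in reverse).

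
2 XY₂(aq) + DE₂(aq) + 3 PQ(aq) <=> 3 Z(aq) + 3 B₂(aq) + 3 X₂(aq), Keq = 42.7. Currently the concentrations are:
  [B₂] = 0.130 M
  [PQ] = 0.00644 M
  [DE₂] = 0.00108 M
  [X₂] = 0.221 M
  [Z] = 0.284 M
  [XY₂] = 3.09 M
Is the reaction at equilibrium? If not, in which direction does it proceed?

toward reactants

Q = [Z]³·[B₂]³·[X₂]³ / ([XY₂]²·[DE₂]·[PQ]³) = (0.284)³·(0.130)³·(0.221)³ / ((3.09)²·(0.00108)·(0.00644)³) = 197
Q = 197 > Keq = 42.7, so the reverse reaction proceeds.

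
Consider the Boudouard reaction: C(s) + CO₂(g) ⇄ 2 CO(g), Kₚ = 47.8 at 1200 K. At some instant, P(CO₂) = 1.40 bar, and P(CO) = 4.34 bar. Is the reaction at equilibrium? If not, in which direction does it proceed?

(C is a pure solid — omitted from Qₚ.)
Qₚ = P(CO)² / P(CO₂) = (4.34)² / (1.40) = 13.5
Qₚ = 13.5 < Kₚ = 47.8, so the forward reaction proceeds.

in the forward direction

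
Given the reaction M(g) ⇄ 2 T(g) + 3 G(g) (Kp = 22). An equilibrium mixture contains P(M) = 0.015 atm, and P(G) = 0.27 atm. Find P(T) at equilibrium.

At equilibrium, Kp = P(T)²·P(G)³ / P(M) = 22.
(P(T))²·(0.27)³ / (0.015) = 22
P(T)² = 16.8 ⇒ P(T) = 4.1 atm

P(T) = 4.1 atm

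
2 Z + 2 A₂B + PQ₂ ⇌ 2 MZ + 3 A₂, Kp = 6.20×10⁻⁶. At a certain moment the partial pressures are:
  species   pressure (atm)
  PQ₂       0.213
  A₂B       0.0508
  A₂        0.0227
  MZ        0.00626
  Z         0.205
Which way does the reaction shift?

Qp = P(MZ)²·P(A₂)³ / (P(Z)²·P(A₂B)²·P(PQ₂)) = (0.00626)²·(0.0227)³ / ((0.205)²·(0.0508)²·(0.213)) = 1.98×10⁻⁵
Qp = 1.98×10⁻⁵ > Kp = 6.20×10⁻⁶, so the reverse reaction proceeds.

in the reverse direction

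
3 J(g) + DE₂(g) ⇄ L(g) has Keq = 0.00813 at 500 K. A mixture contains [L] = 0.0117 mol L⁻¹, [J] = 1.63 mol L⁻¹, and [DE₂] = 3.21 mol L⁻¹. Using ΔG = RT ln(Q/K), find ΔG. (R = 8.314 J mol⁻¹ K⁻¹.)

ΔG = -9.43 kJ/mol

Q = [L] / ([J]³·[DE₂]) = (0.0117) / ((1.63)³·(3.21)) = 8.42×10⁻⁴
ΔG = RT ln(Q/Keq) = (8.314 J mol⁻¹ K⁻¹)(500 K) × ln(8.42×10⁻⁴/0.00813)
   = (4.157 kJ/mol)(-2.268) = -9.43 kJ/mol
ΔG < 0, so the forward reaction is spontaneous (proceeds forward).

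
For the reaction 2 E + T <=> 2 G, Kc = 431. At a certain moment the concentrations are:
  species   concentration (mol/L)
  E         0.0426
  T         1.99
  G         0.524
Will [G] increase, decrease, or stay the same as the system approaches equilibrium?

Qc = [G]² / ([E]²·[T]) = (0.524)² / ((0.0426)²·(1.99)) = 76.0
Qc = 76.0 < Kc = 431: net forward reaction.
G is a product, so it increases.

increase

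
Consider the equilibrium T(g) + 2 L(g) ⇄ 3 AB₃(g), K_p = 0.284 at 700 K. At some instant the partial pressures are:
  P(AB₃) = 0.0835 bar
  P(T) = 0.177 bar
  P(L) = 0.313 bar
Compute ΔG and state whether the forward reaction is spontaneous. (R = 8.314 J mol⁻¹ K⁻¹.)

ΔG = -12.4 kJ/mol; the forward reaction is spontaneous

Q_p = P(AB₃)³ / (P(T)·P(L)²) = (0.0835)³ / ((0.177)·(0.313)²) = 0.0336
ΔG = RT ln(Q_p/K_p) = (8.314 J mol⁻¹ K⁻¹)(700 K) × ln(0.0336/0.284)
   = (5.820 kJ/mol)(-2.134) = -12.4 kJ/mol
ΔG < 0, so the forward reaction is spontaneous (proceeds forward).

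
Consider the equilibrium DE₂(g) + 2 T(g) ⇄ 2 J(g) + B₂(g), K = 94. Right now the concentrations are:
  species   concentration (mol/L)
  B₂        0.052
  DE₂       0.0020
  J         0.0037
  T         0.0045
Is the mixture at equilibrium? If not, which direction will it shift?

no; Q < K, reaction proceeds forward

Q = [J]²·[B₂] / ([DE₂]·[T]²) = (0.0037)²·(0.052) / ((0.0020)·(0.0045)²) = 18
Q = 18 < K = 94: net forward reaction.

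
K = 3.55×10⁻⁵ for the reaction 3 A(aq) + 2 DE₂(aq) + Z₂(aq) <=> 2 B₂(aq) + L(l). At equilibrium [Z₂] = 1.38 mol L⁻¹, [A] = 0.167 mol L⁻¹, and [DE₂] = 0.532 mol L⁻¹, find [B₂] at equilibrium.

[B₂] = 2.54×10⁻⁴ mol L⁻¹

(L is a pure liquid — omitted from K.)
At equilibrium, K = [B₂]² / ([A]³·[DE₂]²·[Z₂]) = 3.55×10⁻⁵.
([B₂])² / ((0.167)³·(0.532)²·(1.38)) = 3.55×10⁻⁵
[B₂]² = 6.46×10⁻⁸ ⇒ [B₂] = 2.54×10⁻⁴ mol L⁻¹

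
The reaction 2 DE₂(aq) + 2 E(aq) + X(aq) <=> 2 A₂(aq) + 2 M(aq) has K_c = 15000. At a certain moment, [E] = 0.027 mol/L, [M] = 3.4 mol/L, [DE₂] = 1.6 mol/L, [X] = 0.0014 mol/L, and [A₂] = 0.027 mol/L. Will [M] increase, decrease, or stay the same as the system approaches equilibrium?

increase

Q_c = [A₂]²·[M]² / ([DE₂]²·[E]²·[X]) = (0.027)²·(3.4)² / ((1.6)²·(0.027)²·(0.0014)) = 3200
Q_c = 3200 < K_c = 15000: net forward reaction.
M is a product, so it increases.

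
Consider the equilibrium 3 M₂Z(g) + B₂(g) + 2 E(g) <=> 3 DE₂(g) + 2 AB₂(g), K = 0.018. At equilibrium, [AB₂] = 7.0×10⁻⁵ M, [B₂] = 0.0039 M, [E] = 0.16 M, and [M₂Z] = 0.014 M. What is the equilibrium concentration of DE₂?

At equilibrium, K = [DE₂]³·[AB₂]² / ([M₂Z]³·[B₂]·[E]²) = 0.018.
([DE₂])³·(7.0×10⁻⁵)² / ((0.014)³·(0.0039)·(0.16)²) = 0.018
[DE₂]³ = 0.00101 ⇒ [DE₂] = 0.10 M

[DE₂] = 0.10 M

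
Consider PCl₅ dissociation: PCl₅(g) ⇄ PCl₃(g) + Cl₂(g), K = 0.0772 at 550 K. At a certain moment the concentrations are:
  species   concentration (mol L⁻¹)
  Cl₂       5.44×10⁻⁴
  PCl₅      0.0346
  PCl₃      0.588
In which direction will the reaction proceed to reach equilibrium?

Q = [PCl₃]·[Cl₂] / [PCl₅] = (0.588)·(5.44×10⁻⁴) / (0.0346) = 0.00924
Q = 0.00924 < K = 0.0772, so the forward reaction proceeds.

to the right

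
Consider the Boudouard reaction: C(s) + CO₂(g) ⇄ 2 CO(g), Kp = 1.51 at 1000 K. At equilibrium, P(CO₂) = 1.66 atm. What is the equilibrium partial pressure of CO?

(C is a pure solid — omitted from Kp.)
At equilibrium, Kp = P(CO)² / P(CO₂) = 1.51.
(P(CO))² / (1.66) = 1.51
P(CO)² = 2.51 ⇒ P(CO) = 1.58 atm

P(CO) = 1.58 atm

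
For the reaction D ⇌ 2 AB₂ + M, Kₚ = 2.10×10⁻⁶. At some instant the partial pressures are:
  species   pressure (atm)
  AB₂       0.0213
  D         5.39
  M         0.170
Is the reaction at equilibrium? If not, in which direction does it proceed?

Qₚ = P(AB₂)²·P(M) / P(D) = (0.0213)²·(0.170) / (5.39) = 1.43×10⁻⁵
Qₚ = 1.43×10⁻⁵ > Kₚ = 2.10×10⁻⁶, so the reverse reaction proceeds.

in the reverse direction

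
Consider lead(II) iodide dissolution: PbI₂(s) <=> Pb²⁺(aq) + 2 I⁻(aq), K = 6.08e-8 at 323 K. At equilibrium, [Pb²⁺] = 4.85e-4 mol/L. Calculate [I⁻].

(PbI₂ is a pure solid — omitted from K.)
At equilibrium, K = [Pb²⁺]·[I⁻]² = 6.08e-8.
(4.85e-4)·([I⁻])² = 6.08e-8
[I⁻]² = 1.25e-4 ⇒ [I⁻] = 0.0112 mol/L

[I⁻] = 0.0112 mol/L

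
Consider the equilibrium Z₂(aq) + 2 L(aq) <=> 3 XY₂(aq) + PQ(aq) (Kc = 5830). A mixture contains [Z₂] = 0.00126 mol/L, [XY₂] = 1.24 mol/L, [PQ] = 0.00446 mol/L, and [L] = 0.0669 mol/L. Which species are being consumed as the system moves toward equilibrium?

Qc = [XY₂]³·[PQ] / ([Z₂]·[L]²) = (1.24)³·(0.00446) / ((0.00126)·(0.0669)²) = 1510
Qc = 1510 < Kc = 5830: net forward reaction.

Z₂, L (reactants)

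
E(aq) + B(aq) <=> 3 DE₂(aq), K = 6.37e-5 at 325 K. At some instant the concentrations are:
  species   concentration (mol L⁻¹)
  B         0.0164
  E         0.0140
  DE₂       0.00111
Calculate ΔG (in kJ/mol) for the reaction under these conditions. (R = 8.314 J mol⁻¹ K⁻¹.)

Q = [DE₂]³ / ([E]·[B]) = (0.00111)³ / ((0.0140)·(0.0164)) = 5.96e-6
ΔG = RT ln(Q/K) = (8.314 J mol⁻¹ K⁻¹)(325 K) × ln(5.96e-6/6.37e-5)
   = (2.702 kJ/mol)(-2.369) = -6.40 kJ/mol
ΔG < 0, so the forward reaction is spontaneous (proceeds forward).

ΔG = -6.40 kJ/mol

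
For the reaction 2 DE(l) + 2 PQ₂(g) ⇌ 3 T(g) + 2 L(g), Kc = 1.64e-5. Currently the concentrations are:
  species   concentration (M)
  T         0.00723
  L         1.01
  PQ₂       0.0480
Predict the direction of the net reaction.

(DE is a pure liquid — omitted from Qc.)
Qc = [T]³·[L]² / [PQ₂]² = (0.00723)³·(1.01)² / (0.0480)² = 1.67e-4
Qc = 1.67e-4 > Kc = 1.64e-5, so the reverse reaction proceeds.

toward reactants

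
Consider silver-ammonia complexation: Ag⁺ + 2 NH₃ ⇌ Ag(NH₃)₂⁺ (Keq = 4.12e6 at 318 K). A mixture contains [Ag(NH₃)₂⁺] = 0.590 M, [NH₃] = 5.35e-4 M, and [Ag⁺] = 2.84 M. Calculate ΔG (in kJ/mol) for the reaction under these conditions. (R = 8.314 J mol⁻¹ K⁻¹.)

ΔG = -4.59 kJ/mol

Q = [Ag(NH₃)₂⁺] / ([Ag⁺]·[NH₃]²) = (0.590) / ((2.84)·(5.35e-4)²) = 7.26e5
ΔG = RT ln(Q/Keq) = (8.314 J mol⁻¹ K⁻¹)(318 K) × ln(7.26e5/4.12e6)
   = (2.644 kJ/mol)(-1.736) = -4.59 kJ/mol
ΔG < 0, so the forward reaction is spontaneous (proceeds forward).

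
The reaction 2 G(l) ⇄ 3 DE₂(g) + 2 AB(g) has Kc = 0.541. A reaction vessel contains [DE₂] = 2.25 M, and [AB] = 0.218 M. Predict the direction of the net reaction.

neither direction; the system is at equilibrium

(G is a pure liquid — omitted from Qc.)
Qc = [DE₂]³·[AB]² = (2.25)³·(0.218)² = 0.541
Qc = 0.541 = Kc, so the system is already at equilibrium.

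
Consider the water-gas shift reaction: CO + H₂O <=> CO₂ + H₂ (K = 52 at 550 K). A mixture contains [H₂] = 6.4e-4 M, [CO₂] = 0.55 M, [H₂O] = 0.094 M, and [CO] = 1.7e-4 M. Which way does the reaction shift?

in the forward direction

Q = [CO₂]·[H₂] / ([CO]·[H₂O]) = (0.55)·(6.4e-4) / ((1.7e-4)·(0.094)) = 22
Q = 22 < K = 52, so the forward reaction proceeds.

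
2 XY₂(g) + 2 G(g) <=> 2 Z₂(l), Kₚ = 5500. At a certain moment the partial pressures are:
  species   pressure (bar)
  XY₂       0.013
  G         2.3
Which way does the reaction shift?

in the forward direction

(Z₂ is a pure liquid — omitted from Qₚ.)
Qₚ = 1 / (P(XY₂)²·P(G)²) = 1 / ((0.013)²·(2.3)²) = 1100
Qₚ = 1100 < Kₚ = 5500, so the forward reaction proceeds.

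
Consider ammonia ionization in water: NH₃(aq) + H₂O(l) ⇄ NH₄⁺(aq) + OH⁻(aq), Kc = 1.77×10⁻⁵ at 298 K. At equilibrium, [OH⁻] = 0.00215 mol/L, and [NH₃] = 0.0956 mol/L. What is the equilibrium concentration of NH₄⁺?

[NH₄⁺] = 7.87×10⁻⁴ mol/L

(H₂O is a pure liquid — omitted from Kc.)
At equilibrium, Kc = [NH₄⁺]·[OH⁻] / [NH₃] = 1.77×10⁻⁵.
([NH₄⁺])·(0.00215) / (0.0956) = 1.77×10⁻⁵
[NH₄⁺] = 7.87×10⁻⁴ mol/L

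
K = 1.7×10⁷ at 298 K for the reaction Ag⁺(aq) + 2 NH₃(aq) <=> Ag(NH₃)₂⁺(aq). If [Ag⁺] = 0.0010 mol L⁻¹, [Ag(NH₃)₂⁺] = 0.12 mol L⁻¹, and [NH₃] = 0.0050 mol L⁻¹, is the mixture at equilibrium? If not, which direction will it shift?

Q = [Ag(NH₃)₂⁺] / ([Ag⁺]·[NH₃]²) = (0.12) / ((0.0010)·(0.0050)²) = 4.8×10⁶
Q = 4.8×10⁶ < K = 1.7×10⁷: net forward reaction.

no; Q < K, reaction proceeds forward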